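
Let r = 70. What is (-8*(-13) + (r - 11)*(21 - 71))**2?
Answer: 8099716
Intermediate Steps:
(-8*(-13) + (r - 11)*(21 - 71))**2 = (-8*(-13) + (70 - 11)*(21 - 71))**2 = (-1*(-104) + 59*(-50))**2 = (104 - 2950)**2 = (-2846)**2 = 8099716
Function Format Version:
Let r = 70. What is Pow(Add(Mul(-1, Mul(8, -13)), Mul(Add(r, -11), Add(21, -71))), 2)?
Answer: 8099716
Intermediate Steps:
Pow(Add(Mul(-1, Mul(8, -13)), Mul(Add(r, -11), Add(21, -71))), 2) = Pow(Add(Mul(-1, Mul(8, -13)), Mul(Add(70, -11), Add(21, -71))), 2) = Pow(Add(Mul(-1, -104), Mul(59, -50)), 2) = Pow(Add(104, -2950), 2) = Pow(-2846, 2) = 8099716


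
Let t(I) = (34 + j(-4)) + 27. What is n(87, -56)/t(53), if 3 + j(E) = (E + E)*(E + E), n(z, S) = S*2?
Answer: -56/61 ≈ -0.91803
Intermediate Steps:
n(z, S) = 2*S
j(E) = -3 + 4*E² (j(E) = -3 + (E + E)*(E + E) = -3 + (2*E)*(2*E) = -3 + 4*E²)
t(I) = 122 (t(I) = (34 + (-3 + 4*(-4)²)) + 27 = (34 + (-3 + 4*16)) + 27 = (34 + (-3 + 64)) + 27 = (34 + 61) + 27 = 95 + 27 = 122)
n(87, -56)/t(53) = (2*(-56))/122 = -112*1/122 = -56/61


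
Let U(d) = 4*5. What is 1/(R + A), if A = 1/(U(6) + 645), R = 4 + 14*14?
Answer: 665/133001 ≈ 0.0050000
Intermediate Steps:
U(d) = 20
R = 200 (R = 4 + 196 = 200)
A = 1/665 (A = 1/(20 + 645) = 1/665 ≈ 0.0015038)
1/(R + A) = 1/(200 + 1/665) = 1/(133001/665) = 665/133001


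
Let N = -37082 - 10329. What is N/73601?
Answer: -47411/73601 ≈ -0.64416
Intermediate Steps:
N = -47411
N/73601 = -47411/73601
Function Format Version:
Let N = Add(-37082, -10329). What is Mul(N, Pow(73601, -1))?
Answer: Rational(-47411, 73601) ≈ -0.64416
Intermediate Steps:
N = -47411
Mul(N, Pow(73601, -1)) = Mul(-47411, Pow(73601, -1)) = Mul(-47411, Rational(1, 73601)) = Rational(-47411, 73601)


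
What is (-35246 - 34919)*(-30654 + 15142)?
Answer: 1088399480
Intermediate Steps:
(-35246 - 34919)*(-30654 + 15142) = -70165*(-15512) = 1088399480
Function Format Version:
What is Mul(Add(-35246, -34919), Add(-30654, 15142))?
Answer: 1088399480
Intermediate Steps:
Mul(Add(-35246, -34919), Add(-30654, 15142)) = Mul(-70165, -15512) = 1088399480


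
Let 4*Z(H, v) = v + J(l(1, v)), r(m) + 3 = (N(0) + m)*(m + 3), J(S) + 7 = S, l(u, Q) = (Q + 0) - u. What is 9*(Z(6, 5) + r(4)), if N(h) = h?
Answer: 459/2 ≈ 229.50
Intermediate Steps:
l(u, Q) = Q - u
J(S) = -7 + S
r(m) = -3 + m*(3 + m) (r(m) = -3 + (0 + m)*(m + 3) = -3 + m*(3 + m))
Z(H, v) = -2 + v/2 (Z(H, v) = (v + (-7 + (v - 1*1)))/4 = (v + (-7 + (v - 1)))/4 = (v + (-7 + (-1 + v)))/4 = (v + (-8 + v))/4 = (-8 + 2*v)/4 = -2 + v/2)
9*(Z(6, 5) + r(4)) = 9*((-2 + (1/2)*5) + (-3 + 4**2 + 3*4)) = 9*((-2 + 5/2) + (-3 + 16 + 12)) = 9*(1/2 + 25) = 9*(51/2) = 459/2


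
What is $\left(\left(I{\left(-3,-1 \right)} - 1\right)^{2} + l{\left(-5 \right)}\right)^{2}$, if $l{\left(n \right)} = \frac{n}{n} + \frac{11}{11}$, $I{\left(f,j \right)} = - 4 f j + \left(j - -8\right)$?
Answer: $1444$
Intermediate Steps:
$I{\left(f,j \right)} = 8 + j - 4 f j$ ($I{\left(f,j \right)} = - 4 f j + \left(j + 8\right) = - 4 f j + \left(8 + j\right) = 8 + j - 4 f j$)
$l{\left(n \right)} = 2$ ($l{\left(n \right)} = 1 + 11 \cdot \frac{1}{11} = 1 + 1 = 2$)
$\left(\left(I{\left(-3,-1 \right)} - 1\right)^{2} + l{\left(-5 \right)}\right)^{2} = \left(\left(\left(8 - 1 - \left(-12\right) \left(-1\right)\right) - 1\right)^{2} + 2\right)^{2} = \left(\left(\left(8 - 1 - 12\right) - 1\right)^{2} + 2\right)^{2} = \left(\left(-5 - 1\right)^{2} + 2\right)^{2} = \left(\left(-6\right)^{2} + 2\right)^{2} = \left(36 + 2\right)^{2} = 38^{2} = 1444$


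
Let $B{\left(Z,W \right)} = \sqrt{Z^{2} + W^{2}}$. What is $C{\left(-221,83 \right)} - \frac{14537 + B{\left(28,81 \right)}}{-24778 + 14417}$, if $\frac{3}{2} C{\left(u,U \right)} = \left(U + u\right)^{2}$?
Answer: $\frac{131557793}{10361} + \frac{\sqrt{7345}}{10361} \approx 12697.0$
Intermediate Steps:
$B{\left(Z,W \right)} = \sqrt{W^{2} + Z^{2}}$
$C{\left(u,U \right)} = \frac{2 \left(U + u\right)^{2}}{3}$
$C{\left(-221,83 \right)} - \frac{14537 + B{\left(28,81 \right)}}{-24778 + 14417} = \frac{2 \left(83 - 221\right)^{2}}{3} - \frac{14537 + \sqrt{81^{2} + 28^{2}}}{-24778 + 14417} = \frac{2 \left(-138\right)^{2}}{3} - \frac{14537 + \sqrt{6561 + 784}}{-10361} = \frac{2}{3} \cdot 19044 - \left(14537 + \sqrt{7345}\right) \left(- \frac{1}{10361}\right) = 12696 - \left(- \frac{14537}{10361} - \frac{\sqrt{7345}}{10361}\right) = 12696 + \left(\frac{14537}{10361} + \frac{\sqrt{7345}}{10361}\right) = \frac{131557793}{10361} + \frac{\sqrt{7345}}{10361}$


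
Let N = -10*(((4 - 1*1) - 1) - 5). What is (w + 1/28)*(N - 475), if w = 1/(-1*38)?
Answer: -2225/532 ≈ -4.1823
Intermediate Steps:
N = 30 (N = -10*(((4 - 1) - 1) - 5) = -10*((3 - 1) - 5) = -10*(2 - 5) = -10*(-3) = 30)
w = -1/38 (w = 1/(-38) = -1/38 ≈ -0.026316)
(w + 1/28)*(N - 475) = (-1/38 + 1/28)*(30 - 475) = (-1/38 + 1/28)*(-445) = (5/532)*(-445) = -2225/532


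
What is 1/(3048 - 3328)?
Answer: -1/280 ≈ -0.0035714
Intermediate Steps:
1/(3048 - 3328) = 1/(-280) = -1/280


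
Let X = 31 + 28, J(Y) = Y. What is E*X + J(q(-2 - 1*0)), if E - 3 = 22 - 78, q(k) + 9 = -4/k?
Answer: -3134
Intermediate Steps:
q(k) = -9 - 4/k
E = -53 (E = 3 + (22 - 78) = 3 - 56 = -53)
X = 59
E*X + J(q(-2 - 1*0)) = -53*59 + (-9 - 4/(-2 - 1*0)) = -3127 + (-9 - 4/(-2 + 0)) = -3127 + (-9 - 4/(-2)) = -3127 + (-9 - 4*(-1/2)) = -3127 + (-9 + 2) = -3127 - 7 = -3134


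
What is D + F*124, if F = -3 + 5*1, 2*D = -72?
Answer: 212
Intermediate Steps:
D = -36 (D = (½)*(-72) = -36)
F = 2 (F = -3 + 5 = 2)
D + F*124 = -36 + 2*124 = -36 + 248 = 212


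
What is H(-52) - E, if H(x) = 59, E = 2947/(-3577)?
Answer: 30570/511 ≈ 59.824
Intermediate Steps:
E = -421/511 (E = 2947*(-1/3577) = -421/511 ≈ -0.82387)
H(-52) - E = 59 - 1*(-421/511) = 59 + 421/511 = 30570/511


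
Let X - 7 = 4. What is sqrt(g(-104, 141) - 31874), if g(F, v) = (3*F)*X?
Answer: I*sqrt(35306) ≈ 187.9*I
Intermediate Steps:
X = 11 (X = 7 + 4 = 11)
g(F, v) = 33*F (g(F, v) = (3*F)*11 = 33*F)
sqrt(g(-104, 141) - 31874) = sqrt(33*(-104) - 31874) = sqrt(-3432 - 31874) = sqrt(-35306) = I*sqrt(35306)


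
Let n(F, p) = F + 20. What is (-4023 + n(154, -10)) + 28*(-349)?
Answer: -13621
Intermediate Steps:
n(F, p) = 20 + F
(-4023 + n(154, -10)) + 28*(-349) = (-4023 + (20 + 154)) + 28*(-349) = (-4023 + 174) - 9772 = -3849 - 9772 = -13621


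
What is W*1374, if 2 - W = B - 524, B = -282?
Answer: 1110192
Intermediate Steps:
W = 808 (W = 2 - (-282 - 524) = 2 - 1*(-806) = 2 + 806 = 808)
W*1374 = 808*1374 = 1110192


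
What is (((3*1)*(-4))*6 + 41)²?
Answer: 961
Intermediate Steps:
(((3*1)*(-4))*6 + 41)² = ((3*(-4))*6 + 41)² = (-12*6 + 41)² = (-72 + 41)² = (-31)² = 961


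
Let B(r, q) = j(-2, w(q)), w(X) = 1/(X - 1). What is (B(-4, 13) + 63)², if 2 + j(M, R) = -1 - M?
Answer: 3844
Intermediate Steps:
w(X) = 1/(-1 + X)
j(M, R) = -3 - M (j(M, R) = -2 + (-1 - M) = -3 - M)
B(r, q) = -1 (B(r, q) = -3 - 1*(-2) = -3 + 2 = -1)
(B(-4, 13) + 63)² = (-1 + 63)² = 62² = 3844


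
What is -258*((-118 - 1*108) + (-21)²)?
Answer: -55470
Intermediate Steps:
-258*((-118 - 1*108) + (-21)²) = -258*((-118 - 108) + 441) = -258*(-226 + 441) = -258*215 = -55470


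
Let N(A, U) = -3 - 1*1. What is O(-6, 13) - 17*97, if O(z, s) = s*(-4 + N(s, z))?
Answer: -1753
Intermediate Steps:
N(A, U) = -4 (N(A, U) = -3 - 1 = -4)
O(z, s) = -8*s (O(z, s) = s*(-4 - 4) = s*(-8) = -8*s)
O(-6, 13) - 17*97 = -8*13 - 17*97 = -104 - 1649 = -1753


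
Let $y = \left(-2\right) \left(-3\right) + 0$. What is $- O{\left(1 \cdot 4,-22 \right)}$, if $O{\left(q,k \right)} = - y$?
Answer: $6$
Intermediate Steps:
$y = 6$ ($y = 6 + 0 = 6$)
$O{\left(q,k \right)} = -6$ ($O{\left(q,k \right)} = \left(-1\right) 6 = -6$)
$- O{\left(1 \cdot 4,-22 \right)} = \left(-1\right) \left(-6\right) = 6$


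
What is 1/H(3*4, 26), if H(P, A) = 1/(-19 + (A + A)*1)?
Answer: 33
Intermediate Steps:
H(P, A) = 1/(-19 + 2*A) (H(P, A) = 1/(-19 + (2*A)*1) = 1/(-19 + 2*A))
1/H(3*4, 26) = 1/(1/(-19 + 2*26)) = 1/(1/(-19 + 52)) = 1/(1/33) = 33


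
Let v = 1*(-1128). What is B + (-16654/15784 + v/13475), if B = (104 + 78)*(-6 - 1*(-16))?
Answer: 193426245499/106344700 ≈ 1818.9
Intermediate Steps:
B = 1820 (B = 182*(-6 + 16) = 182*10 = 1820)
v = -1128
B + (-16654/15784 + v/13475) = 1820 + (-16654/15784 - 1128/13475) = 1820 + (-16654*1/15784 - 1128*1/13475) = 1820 + (-8327/7892 - 1128/13475) = 1820 - 121108501/106344700 = 193426245499/106344700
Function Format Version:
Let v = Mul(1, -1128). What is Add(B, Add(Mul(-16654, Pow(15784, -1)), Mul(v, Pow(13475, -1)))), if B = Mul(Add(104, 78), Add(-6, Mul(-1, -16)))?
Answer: Rational(193426245499, 106344700) ≈ 1818.9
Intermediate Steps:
B = 1820 (B = Mul(182, Add(-6, 16)) = Mul(182, 10) = 1820)
v = -1128
Add(B, Add(Mul(-16654, Pow(15784, -1)), Mul(v, Pow(13475, -1)))) = Add(1820, Add(Mul(-16654, Pow(15784, -1)), Mul(-1128, Pow(13475, -1)))) = Add(1820, Add(Mul(-16654, Rational(1, 15784)), Mul(-1128, Rational(1, 13475)))) = Add(1820, Add(Rational(-8327, 7892), Rational(-1128, 13475))) = Add(1820, Rational(-121108501, 106344700)) = Rational(193426245499, 106344700)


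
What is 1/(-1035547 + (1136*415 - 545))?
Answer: -1/564652 ≈ -1.7710e-6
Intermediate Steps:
1/(-1035547 + (1136*415 - 545)) = 1/(-1035547 + (471440 - 545)) = 1/(-1035547 + 470895) = 1/(-564652) = -1/564652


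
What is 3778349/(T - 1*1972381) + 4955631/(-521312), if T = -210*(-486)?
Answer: -11238319401439/975020781152 ≈ -11.526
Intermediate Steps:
T = 102060
3778349/(T - 1*1972381) + 4955631/(-521312) = 3778349/(102060 - 1*1972381) + 4955631/(-521312) = 3778349/(102060 - 1972381) + 4955631*(-1/521312) = 3778349/(-1870321) - 4955631/521312 = 3778349*(-1/1870321) - 4955631/521312 = -3778349/1870321 - 4955631/521312 = -11238319401439/975020781152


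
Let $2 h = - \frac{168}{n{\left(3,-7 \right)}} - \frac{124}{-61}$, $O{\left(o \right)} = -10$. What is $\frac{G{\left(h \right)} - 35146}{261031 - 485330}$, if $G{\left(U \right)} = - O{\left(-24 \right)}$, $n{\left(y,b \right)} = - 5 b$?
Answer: $\frac{35136}{224299} \approx 0.15665$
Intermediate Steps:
$h = - \frac{422}{305}$ ($h = \frac{- \frac{168}{\left(-5\right) \left(-7\right)} - \frac{124}{-61}}{2} = \frac{- \frac{168}{35} - - \frac{124}{61}}{2} = \frac{\left(-168\right) \frac{1}{35} + \frac{124}{61}}{2} = \frac{- \frac{24}{5} + \frac{124}{61}}{2} = \frac{1}{2} \left(- \frac{844}{305}\right) = - \frac{422}{305} \approx -1.3836$)
$G{\left(U \right)} = 10$ ($G{\left(U \right)} = \left(-1\right) \left(-10\right) = 10$)
$\frac{G{\left(h \right)} - 35146}{261031 - 485330} = \frac{10 - 35146}{261031 - 485330} = - \frac{35136}{-224299} = \left(-35136\right) \left(- \frac{1}{224299}\right) = \frac{35136}{224299}$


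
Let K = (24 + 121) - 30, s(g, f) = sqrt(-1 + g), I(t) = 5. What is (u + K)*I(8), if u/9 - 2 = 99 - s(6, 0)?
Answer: 5120 - 45*sqrt(5) ≈ 5019.4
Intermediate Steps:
K = 115 (K = 145 - 30 = 115)
u = 909 - 9*sqrt(5) (u = 18 + 9*(99 - sqrt(-1 + 6)) = 18 + 9*(99 - sqrt(5)) = 18 + (891 - 9*sqrt(5)) = 909 - 9*sqrt(5) ≈ 888.88)
(u + K)*I(8) = ((909 - 9*sqrt(5)) + 115)*5 = (1024 - 9*sqrt(5))*5 = 5120 - 45*sqrt(5)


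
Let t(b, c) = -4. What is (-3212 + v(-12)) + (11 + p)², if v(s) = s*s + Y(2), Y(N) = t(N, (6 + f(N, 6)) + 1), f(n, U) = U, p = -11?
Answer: -3072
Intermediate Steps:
Y(N) = -4
v(s) = -4 + s² (v(s) = s*s - 4 = s² - 4 = -4 + s²)
(-3212 + v(-12)) + (11 + p)² = (-3212 + (-4 + (-12)²)) + (11 - 11)² = (-3212 + (-4 + 144)) + 0² = (-3212 + 140) + 0 = -3072 + 0 = -3072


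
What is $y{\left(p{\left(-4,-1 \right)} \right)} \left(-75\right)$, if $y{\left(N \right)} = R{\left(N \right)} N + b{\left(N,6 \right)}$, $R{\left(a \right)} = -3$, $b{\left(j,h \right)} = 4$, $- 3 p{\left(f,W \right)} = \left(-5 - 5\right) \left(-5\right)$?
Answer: $-4050$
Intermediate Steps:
$p{\left(f,W \right)} = - \frac{50}{3}$ ($p{\left(f,W \right)} = - \frac{\left(-5 - 5\right) \left(-5\right)}{3} = - \frac{\left(-10\right) \left(-5\right)}{3} = \left(- \frac{1}{3}\right) 50 = - \frac{50}{3}$)
$y{\left(N \right)} = 4 - 3 N$ ($y{\left(N \right)} = - 3 N + 4 = 4 - 3 N$)
$y{\left(p{\left(-4,-1 \right)} \right)} \left(-75\right) = \left(4 - -50\right) \left(-75\right) = \left(4 + 50\right) \left(-75\right) = 54 \left(-75\right) = -4050$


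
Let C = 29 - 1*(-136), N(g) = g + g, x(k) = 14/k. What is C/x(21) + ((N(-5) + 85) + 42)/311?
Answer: 154179/622 ≈ 247.88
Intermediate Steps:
N(g) = 2*g
C = 165 (C = 29 + 136 = 165)
C/x(21) + ((N(-5) + 85) + 42)/311 = 165/((14/21)) + ((2*(-5) + 85) + 42)/311 = 165/((14*(1/21))) + ((-10 + 85) + 42)*(1/311) = 165/(⅔) + (75 + 42)*(1/311) = 165*(3/2) + 117*(1/311) = 495/2 + 117/311 = 154179/622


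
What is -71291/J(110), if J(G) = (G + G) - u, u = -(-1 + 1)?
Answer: -6481/20 ≈ -324.05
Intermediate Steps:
u = 0 (u = -1*0 = 0)
J(G) = 2*G (J(G) = (G + G) - 1*0 = 2*G + 0 = 2*G)
-71291/J(110) = -71291/(2*110) = -71291/220 = -71291*1/220 = -6481/20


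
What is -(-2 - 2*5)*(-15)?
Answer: -180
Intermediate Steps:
-(-2 - 2*5)*(-15) = -(-2 - 10)*(-15) = -1*(-12)*(-15) = 12*(-15) = -180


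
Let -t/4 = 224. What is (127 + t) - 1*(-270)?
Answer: -499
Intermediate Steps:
t = -896 (t = -4*224 = -896)
(127 + t) - 1*(-270) = (127 - 896) - 1*(-270) = -769 + 270 = -499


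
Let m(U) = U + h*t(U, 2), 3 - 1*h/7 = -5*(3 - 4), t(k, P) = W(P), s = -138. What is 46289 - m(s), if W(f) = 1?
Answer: 46441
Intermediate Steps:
t(k, P) = 1
h = -14 (h = 21 - (-35)*(3 - 4) = 21 - (-35)*(-1) = 21 - 7*5 = 21 - 35 = -14)
m(U) = -14 + U (m(U) = U - 14*1 = U - 14 = -14 + U)
46289 - m(s) = 46289 - (-14 - 138) = 46289 - 1*(-152) = 46289 + 152 = 46441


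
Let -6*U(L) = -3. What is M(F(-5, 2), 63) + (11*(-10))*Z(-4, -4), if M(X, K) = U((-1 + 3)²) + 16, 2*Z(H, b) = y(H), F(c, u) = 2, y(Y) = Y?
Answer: 473/2 ≈ 236.50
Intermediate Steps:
U(L) = ½ (U(L) = -⅙*(-3) = ½)
Z(H, b) = H/2
M(X, K) = 33/2 (M(X, K) = ½ + 16 = 33/2)
M(F(-5, 2), 63) + (11*(-10))*Z(-4, -4) = 33/2 + (11*(-10))*((½)*(-4)) = 33/2 - 110*(-2) = 33/2 + 220 = 473/2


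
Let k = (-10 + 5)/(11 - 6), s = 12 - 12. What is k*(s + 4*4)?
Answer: -16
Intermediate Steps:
s = 0
k = -1 (k = -5/5 = -5*⅕ = -1)
k*(s + 4*4) = -(0 + 4*4) = -(0 + 16) = -1*16 = -16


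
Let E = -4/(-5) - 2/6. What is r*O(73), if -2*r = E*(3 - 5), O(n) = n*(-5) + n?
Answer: -2044/15 ≈ -136.27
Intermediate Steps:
E = 7/15 (E = -4*(-⅕) - 2*⅙ = ⅘ - ⅓ = 7/15 ≈ 0.46667)
O(n) = -4*n (O(n) = -5*n + n = -4*n)
r = 7/15 (r = -7*(3 - 5)/30 = -7*(-2)/30 = -½*(-14/15) = 7/15 ≈ 0.46667)
r*O(73) = 7*(-4*73)/15 = (7/15)*(-292) = -2044/15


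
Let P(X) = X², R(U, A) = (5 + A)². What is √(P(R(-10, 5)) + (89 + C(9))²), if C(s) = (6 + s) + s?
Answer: √22769 ≈ 150.89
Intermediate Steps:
C(s) = 6 + 2*s
√(P(R(-10, 5)) + (89 + C(9))²) = √(((5 + 5)²)² + (89 + (6 + 2*9))²) = √((10²)² + (89 + (6 + 18))²) = √(100² + (89 + 24)²) = √(10000 + 113²) = √(10000 + 12769) = √22769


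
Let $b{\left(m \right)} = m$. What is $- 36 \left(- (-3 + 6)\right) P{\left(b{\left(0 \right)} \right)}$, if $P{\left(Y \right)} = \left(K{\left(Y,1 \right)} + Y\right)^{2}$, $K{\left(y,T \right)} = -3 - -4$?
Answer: $108$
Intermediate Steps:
$K{\left(y,T \right)} = 1$ ($K{\left(y,T \right)} = -3 + 4 = 1$)
$P{\left(Y \right)} = \left(1 + Y\right)^{2}$
$- 36 \left(- (-3 + 6)\right) P{\left(b{\left(0 \right)} \right)} = - 36 \left(- (-3 + 6)\right) \left(1 + 0\right)^{2} = - 36 \left(\left(-1\right) 3\right) 1^{2} = \left(-36\right) \left(-3\right) 1 = 108 \cdot 1 = 108$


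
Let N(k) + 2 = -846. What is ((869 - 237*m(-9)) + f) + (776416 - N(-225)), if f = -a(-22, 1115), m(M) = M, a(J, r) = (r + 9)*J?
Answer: 804994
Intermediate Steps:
a(J, r) = J*(9 + r) (a(J, r) = (9 + r)*J = J*(9 + r))
N(k) = -848 (N(k) = -2 - 846 = -848)
f = 24728 (f = -(-22)*(9 + 1115) = -(-22)*1124 = -1*(-24728) = 24728)
((869 - 237*m(-9)) + f) + (776416 - N(-225)) = ((869 - 237*(-9)) + 24728) + (776416 - 1*(-848)) = ((869 + 2133) + 24728) + (776416 + 848) = (3002 + 24728) + 777264 = 27730 + 777264 = 804994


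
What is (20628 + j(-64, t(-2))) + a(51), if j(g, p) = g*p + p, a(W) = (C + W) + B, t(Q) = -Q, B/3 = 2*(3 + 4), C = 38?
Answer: 20633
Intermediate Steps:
B = 42 (B = 3*(2*(3 + 4)) = 3*(2*7) = 3*14 = 42)
a(W) = 80 + W (a(W) = (38 + W) + 42 = 80 + W)
j(g, p) = p + g*p
(20628 + j(-64, t(-2))) + a(51) = (20628 + (-1*(-2))*(1 - 64)) + (80 + 51) = (20628 + 2*(-63)) + 131 = (20628 - 126) + 131 = 20502 + 131 = 20633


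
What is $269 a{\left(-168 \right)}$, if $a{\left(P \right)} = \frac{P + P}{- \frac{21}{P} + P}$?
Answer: $\frac{723072}{1343} \approx 538.4$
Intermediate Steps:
$a{\left(P \right)} = \frac{2 P}{P - \frac{21}{P}}$
$269 a{\left(-168 \right)} = 269 \frac{2 \left(-168\right)^{2}}{-21 + \left(-168\right)^{2}} = 269 \cdot 2 \cdot 28224 \frac{1}{-21 + 28224} = 269 \cdot 2 \cdot 28224 \cdot \frac{1}{28203} = 269 \cdot \frac{2688}{1343} = \frac{723072}{1343}$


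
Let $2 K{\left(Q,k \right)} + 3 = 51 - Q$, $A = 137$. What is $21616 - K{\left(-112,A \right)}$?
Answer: $21536$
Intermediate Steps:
$K{\left(Q,k \right)} = 24 - \frac{Q}{2}$ ($K{\left(Q,k \right)} = - \frac{3}{2} + \frac{51 - Q}{2} = - \frac{3}{2} - \left(- \frac{51}{2} + \frac{Q}{2}\right) = 24 - \frac{Q}{2}$)
$21616 - K{\left(-112,A \right)} = 21616 - \left(24 - -56\right) = 21616 - \left(24 + 56\right) = 21616 - 80 = 21536$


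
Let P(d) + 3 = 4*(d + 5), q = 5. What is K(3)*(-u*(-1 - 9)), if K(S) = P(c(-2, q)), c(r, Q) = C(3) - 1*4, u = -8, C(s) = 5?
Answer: -1680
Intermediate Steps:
c(r, Q) = 1 (c(r, Q) = 5 - 1*4 = 5 - 4 = 1)
P(d) = 17 + 4*d (P(d) = -3 + 4*(d + 5) = -3 + 4*(5 + d) = -3 + (20 + 4*d) = 17 + 4*d)
K(S) = 21 (K(S) = 17 + 4*1 = 17 + 4 = 21)
K(3)*(-u*(-1 - 9)) = 21*(-(-8)*(-1 - 9)) = 21*(-(-8)*(-10)) = 21*(-1*80) = 21*(-80) = -1680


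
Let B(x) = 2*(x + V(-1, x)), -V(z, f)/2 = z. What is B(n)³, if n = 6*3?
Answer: 64000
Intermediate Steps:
V(z, f) = -2*z
n = 18
B(x) = 4 + 2*x (B(x) = 2*(x - 2*(-1)) = 2*(x + 2) = 2*(2 + x) = 4 + 2*x)
B(n)³ = (4 + 2*18)³ = (4 + 36)³ = 40³ = 64000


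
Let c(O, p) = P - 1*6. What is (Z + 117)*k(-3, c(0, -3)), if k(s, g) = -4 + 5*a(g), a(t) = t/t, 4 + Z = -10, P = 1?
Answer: 103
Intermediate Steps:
Z = -14 (Z = -4 - 10 = -14)
c(O, p) = -5 (c(O, p) = 1 - 1*6 = 1 - 6 = -5)
a(t) = 1
k(s, g) = 1 (k(s, g) = -4 + 5*1 = -4 + 5 = 1)
(Z + 117)*k(-3, c(0, -3)) = (-14 + 117)*1 = 103*1 = 103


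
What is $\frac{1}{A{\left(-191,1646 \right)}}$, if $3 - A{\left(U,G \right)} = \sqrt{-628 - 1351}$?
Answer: $\frac{3}{1988} + \frac{i \sqrt{1979}}{1988} \approx 0.0015091 + 0.022377 i$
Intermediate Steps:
$A{\left(U,G \right)} = 3 - i \sqrt{1979}$ ($A{\left(U,G \right)} = 3 - \sqrt{-628 - 1351} = 3 - \sqrt{-1979} = 3 - i \sqrt{1979}$)
$\frac{1}{A{\left(-191,1646 \right)}} = \frac{1}{3 - i \sqrt{1979}}$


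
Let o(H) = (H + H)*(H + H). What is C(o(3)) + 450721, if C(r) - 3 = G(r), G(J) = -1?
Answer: 450723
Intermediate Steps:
o(H) = 4*H² (o(H) = (2*H)*(2*H) = 4*H²)
C(r) = 2 (C(r) = 3 - 1 = 2)
C(o(3)) + 450721 = 2 + 450721 = 450723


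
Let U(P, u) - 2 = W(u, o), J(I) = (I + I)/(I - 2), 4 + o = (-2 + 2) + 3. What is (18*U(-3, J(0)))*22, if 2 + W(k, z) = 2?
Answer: 792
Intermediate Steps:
o = -1 (o = -4 + ((-2 + 2) + 3) = -4 + (0 + 3) = -4 + 3 = -1)
W(k, z) = 0 (W(k, z) = -2 + 2 = 0)
J(I) = 2*I/(-2 + I) (J(I) = (2*I)/(-2 + I) = 2*I/(-2 + I))
U(P, u) = 2 (U(P, u) = 2 + 0 = 2)
(18*U(-3, J(0)))*22 = (18*2)*22 = 36*22 = 792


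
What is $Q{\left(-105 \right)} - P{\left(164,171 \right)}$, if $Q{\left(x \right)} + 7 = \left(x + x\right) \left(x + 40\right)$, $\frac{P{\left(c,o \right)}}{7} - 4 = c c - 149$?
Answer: $-173614$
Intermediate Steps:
$P{\left(c,o \right)} = -1015 + 7 c^{2}$ ($P{\left(c,o \right)} = 28 + 7 \left(c c - 149\right) = 28 + 7 \left(c^{2} - 149\right) = 28 + 7 \left(-149 + c^{2}\right) = 28 + \left(-1043 + 7 c^{2}\right) = -1015 + 7 c^{2}$)
$Q{\left(x \right)} = -7 + 2 x \left(40 + x\right)$ ($Q{\left(x \right)} = -7 + \left(x + x\right) \left(x + 40\right) = -7 + 2 x \left(40 + x\right)$)
$Q{\left(-105 \right)} - P{\left(164,171 \right)} = \left(-7 + 2 \left(-105\right)^{2} + 80 \left(-105\right)\right) - \left(-1015 + 7 \cdot 164^{2}\right) = \left(-7 + 2 \cdot 11025 - 8400\right) - \left(-1015 + 7 \cdot 26896\right) = \left(-7 + 22050 - 8400\right) - \left(-1015 + 188272\right) = 13643 - 187257 = -173614$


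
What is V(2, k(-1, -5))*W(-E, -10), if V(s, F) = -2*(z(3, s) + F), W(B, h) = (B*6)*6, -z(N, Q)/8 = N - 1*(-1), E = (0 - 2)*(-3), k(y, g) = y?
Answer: -14256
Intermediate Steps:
E = 6 (E = -2*(-3) = 6)
z(N, Q) = -8 - 8*N (z(N, Q) = -8*(N - 1*(-1)) = -8*(N + 1) = -8*(1 + N) = -8 - 8*N)
W(B, h) = 36*B (W(B, h) = (6*B)*6 = 36*B)
V(s, F) = 64 - 2*F (V(s, F) = -2*((-8 - 8*3) + F) = -2*((-8 - 24) + F) = -2*(-32 + F) = 64 - 2*F)
V(2, k(-1, -5))*W(-E, -10) = (64 - 2*(-1))*(36*(-1*6)) = (64 + 2)*(36*(-6)) = 66*(-216) = -14256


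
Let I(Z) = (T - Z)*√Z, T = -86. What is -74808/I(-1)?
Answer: -74808*I/85 ≈ -880.09*I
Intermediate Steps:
I(Z) = √Z*(-86 - Z) (I(Z) = (-86 - Z)*√Z = √Z*(-86 - Z))
-74808/I(-1) = -74808*(-I/(-86 - 1*(-1))) = -74808*(-I/(-86 + 1)) = -74808*I/85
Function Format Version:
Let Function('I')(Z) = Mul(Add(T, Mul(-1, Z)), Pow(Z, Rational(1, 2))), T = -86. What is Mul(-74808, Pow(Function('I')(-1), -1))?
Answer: Mul(Rational(-74808, 85), I) ≈ Mul(-880.09, I)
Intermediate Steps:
Function('I')(Z) = Mul(Pow(Z, Rational(1, 2)), Add(-86, Mul(-1, Z))) (Function('I')(Z) = Mul(Add(-86, Mul(-1, Z)), Pow(Z, Rational(1, 2))) = Mul(Pow(Z, Rational(1, 2)), Add(-86, Mul(-1, Z))))
Mul(-74808, Pow(Function('I')(-1), -1)) = Mul(-74808, Pow(Mul(Pow(-1, Rational(1, 2)), Add(-86, Mul(-1, -1))), -1)) = Mul(-74808, Pow(Mul(I, Add(-86, 1)), -1)) = Mul(-74808, Pow(Mul(I, -85), -1)) = Mul(-74808, Pow(Mul(-85, I), -1)) = Mul(-74808, Mul(Rational(1, 85), I)) = Mul(Rational(-74808, 85), I)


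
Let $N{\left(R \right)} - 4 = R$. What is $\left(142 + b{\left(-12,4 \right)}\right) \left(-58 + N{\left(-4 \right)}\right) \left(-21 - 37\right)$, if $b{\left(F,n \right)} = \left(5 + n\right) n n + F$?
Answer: $921736$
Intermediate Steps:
$N{\left(R \right)} = 4 + R$
$b{\left(F,n \right)} = F + n^{2} \left(5 + n\right)$ ($b{\left(F,n \right)} = n \left(5 + n\right) n + F = n^{2} \left(5 + n\right) + F = F + n^{2} \left(5 + n\right)$)
$\left(142 + b{\left(-12,4 \right)}\right) \left(-58 + N{\left(-4 \right)}\right) \left(-21 - 37\right) = \left(142 + \left(-12 + 4^{3} + 5 \cdot 4^{2}\right)\right) \left(-58 + \left(4 - 4\right)\right) \left(-21 - 37\right) = \left(142 + \left(-12 + 64 + 5 \cdot 16\right)\right) \left(-58 + 0\right) \left(-58\right) = \left(142 + \left(-12 + 64 + 80\right)\right) \left(\left(-58\right) \left(-58\right)\right) = \left(142 + 132\right) 3364 = 274 \cdot 3364 = 921736$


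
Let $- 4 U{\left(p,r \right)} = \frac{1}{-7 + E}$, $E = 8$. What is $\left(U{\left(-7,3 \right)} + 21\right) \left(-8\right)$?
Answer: $-166$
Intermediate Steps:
$U{\left(p,r \right)} = - \frac{1}{4}$ ($U{\left(p,r \right)} = - \frac{1}{4 \left(-7 + 8\right)} = - \frac{1}{4 \cdot 1} = \left(- \frac{1}{4}\right) 1 = - \frac{1}{4}$)
$\left(U{\left(-7,3 \right)} + 21\right) \left(-8\right) = \left(- \frac{1}{4} + 21\right) \left(-8\right) = \frac{83}{4} \left(-8\right) = -166$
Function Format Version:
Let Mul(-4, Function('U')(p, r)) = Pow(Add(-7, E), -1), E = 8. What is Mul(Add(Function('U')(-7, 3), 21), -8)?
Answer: -166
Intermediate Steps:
Function('U')(p, r) = Rational(-1, 4) (Function('U')(p, r) = Mul(Rational(-1, 4), Pow(Add(-7, 8), -1)) = Mul(Rational(-1, 4), Pow(1, -1)) = Mul(Rational(-1, 4), 1) = Rational(-1, 4))
Mul(Add(Function('U')(-7, 3), 21), -8) = Mul(Add(Rational(-1, 4), 21), -8) = Mul(Rational(83, 4), -8) = -166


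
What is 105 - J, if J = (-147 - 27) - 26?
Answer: 305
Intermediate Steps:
J = -200 (J = -174 - 26 = -200)
105 - J = 105 - 1*(-200) = 105 + 200 = 305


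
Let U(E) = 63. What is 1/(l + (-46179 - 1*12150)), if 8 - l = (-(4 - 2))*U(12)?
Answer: -1/58195 ≈ -1.7184e-5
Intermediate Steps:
l = 134 (l = 8 - (-(4 - 2))*63 = 8 - (-1*2)*63 = 8 - (-2)*63 = 8 - 1*(-126) = 8 + 126 = 134)
1/(l + (-46179 - 1*12150)) = 1/(134 + (-46179 - 1*12150)) = 1/(134 + (-46179 - 12150)) = 1/(134 - 58329) = 1/(-58195) = -1/58195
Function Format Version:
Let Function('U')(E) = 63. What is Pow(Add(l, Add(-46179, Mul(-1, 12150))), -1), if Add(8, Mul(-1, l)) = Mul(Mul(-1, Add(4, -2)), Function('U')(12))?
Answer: Rational(-1, 58195) ≈ -1.7184e-5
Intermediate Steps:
l = 134 (l = Add(8, Mul(-1, Mul(Mul(-1, Add(4, -2)), 63))) = Add(8, Mul(-1, Mul(Mul(-1, 2), 63))) = Add(8, Mul(-1, Mul(-2, 63))) = Add(8, Mul(-1, -126)) = Add(8, 126) = 134)
Pow(Add(l, Add(-46179, Mul(-1, 12150))), -1) = Pow(Add(134, Add(-46179, Mul(-1, 12150))), -1) = Pow(Add(134, Add(-46179, -12150)), -1) = Pow(Add(134, -58329), -1) = Pow(-58195, -1) = Rational(-1, 58195)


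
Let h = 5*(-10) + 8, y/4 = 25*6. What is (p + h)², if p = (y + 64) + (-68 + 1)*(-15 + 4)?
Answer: 1846881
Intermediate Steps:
y = 600 (y = 4*(25*6) = 4*150 = 600)
p = 1401 (p = (600 + 64) + (-68 + 1)*(-15 + 4) = 664 - 67*(-11) = 664 + 737 = 1401)
h = -42 (h = -50 + 8 = -42)
(p + h)² = (1401 - 42)² = 1359² = 1846881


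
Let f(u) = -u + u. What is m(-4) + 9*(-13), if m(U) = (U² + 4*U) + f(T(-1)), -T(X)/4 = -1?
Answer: -117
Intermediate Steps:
T(X) = 4 (T(X) = -4*(-1) = 4)
f(u) = 0
m(U) = U² + 4*U (m(U) = (U² + 4*U) + 0 = U² + 4*U)
m(-4) + 9*(-13) = -4*(4 - 4) + 9*(-13) = -4*0 - 117 = 0 - 117 = -117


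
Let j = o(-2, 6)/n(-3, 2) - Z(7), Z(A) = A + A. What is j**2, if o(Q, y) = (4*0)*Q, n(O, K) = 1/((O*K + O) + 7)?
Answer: 196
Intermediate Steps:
Z(A) = 2*A
n(O, K) = 1/(7 + O + K*O) (n(O, K) = 1/((K*O + O) + 7) = 1/((O + K*O) + 7) = 1/(7 + O + K*O))
o(Q, y) = 0 (o(Q, y) = 0*Q = 0)
j = -14 (j = 0/(1/(7 - 3 + 2*(-3))) - 2*7 = 0/(1/(7 - 3 - 6)) - 1*14 = 0/(1/(-2)) - 14 = 0/(-1/2) - 14 = 0*(-2) - 14 = 0 - 14 = -14)
j**2 = (-14)**2 = 196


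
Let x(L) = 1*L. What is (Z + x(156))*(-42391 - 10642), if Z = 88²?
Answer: -418960700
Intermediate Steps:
Z = 7744
x(L) = L
(Z + x(156))*(-42391 - 10642) = (7744 + 156)*(-42391 - 10642) = 7900*(-53033) = -418960700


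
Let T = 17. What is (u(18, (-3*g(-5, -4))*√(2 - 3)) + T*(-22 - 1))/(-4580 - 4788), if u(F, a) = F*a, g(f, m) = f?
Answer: 391/9368 - 135*I/4684 ≈ 0.041738 - 0.028822*I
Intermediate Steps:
(u(18, (-3*g(-5, -4))*√(2 - 3)) + T*(-22 - 1))/(-4580 - 4788) = (18*((-3*(-5))*√(2 - 3)) + 17*(-22 - 1))/(-4580 - 4788) = (18*(15*√(-1)) + 17*(-23))/(-9368) = (18*(15*I) - 391)*(-1/9368) = (270*I - 391)*(-1/9368) = (-391 + 270*I)*(-1/9368) = 391/9368 - 135*I/4684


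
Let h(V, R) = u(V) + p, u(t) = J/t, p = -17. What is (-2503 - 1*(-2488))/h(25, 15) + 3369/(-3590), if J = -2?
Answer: -92313/1532930 ≈ -0.060220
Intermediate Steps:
u(t) = -2/t
h(V, R) = -17 - 2/V (h(V, R) = -2/V - 17 = -17 - 2/V)
(-2503 - 1*(-2488))/h(25, 15) + 3369/(-3590) = (-2503 - 1*(-2488))/(-17 - 2/25) + 3369/(-3590) = (-2503 + 2488)/(-17 - 2*1/25) + 3369*(-1/3590) = -15/(-17 - 2/25) - 3369/3590 = -15/(-427/25) - 3369/3590 = -15*(-25/427) - 3369/3590 = 375/427 - 3369/3590 = -92313/1532930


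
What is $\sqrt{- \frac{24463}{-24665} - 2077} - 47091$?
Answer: $-47091 + \frac{i \sqrt{1262964961430}}{24665} \approx -47091.0 + 45.563 i$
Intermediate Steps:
$\sqrt{- \frac{24463}{-24665} - 2077} - 47091 = \sqrt{\left(-24463\right) \left(- \frac{1}{24665}\right) - 2077} - 47091 = \sqrt{\frac{24463}{24665} - 2077} - 47091 = \sqrt{- \frac{51204742}{24665}} - 47091 = \frac{i \sqrt{1262964961430}}{24665} - 47091 = -47091 + \frac{i \sqrt{1262964961430}}{24665}$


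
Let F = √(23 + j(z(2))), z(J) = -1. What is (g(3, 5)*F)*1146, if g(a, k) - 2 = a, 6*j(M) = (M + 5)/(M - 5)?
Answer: 1910*√206 ≈ 27414.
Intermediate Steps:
j(M) = (5 + M)/(6*(-5 + M)) (j(M) = ((M + 5)/(M - 5))/6 = ((5 + M)/(-5 + M))/6 = (5 + M)/(6*(-5 + M)))
g(a, k) = 2 + a
F = √206/3 (F = √(23 + (5 - 1)/(6*(-5 - 1))) = √(23 + (⅙)*4/(-6)) = √(23 + (⅙)*(-⅙)*4) = √(23 - ⅑) = √(206/9) = √206/3 ≈ 4.7842)
(g(3, 5)*F)*1146 = ((2 + 3)*(√206/3))*1146 = (5*(√206/3))*1146 = (5*√206/3)*1146 = 1910*√206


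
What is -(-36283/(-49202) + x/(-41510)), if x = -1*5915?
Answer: -12836694/14588393 ≈ -0.87992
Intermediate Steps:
x = -5915
-(-36283/(-49202) + x/(-41510)) = -(-36283/(-49202) - 5915/(-41510)) = -(-36283*(-1/49202) - 5915*(-1/41510)) = -(36283/49202 + 169/1186) = -1*12836694/14588393 = -12836694/14588393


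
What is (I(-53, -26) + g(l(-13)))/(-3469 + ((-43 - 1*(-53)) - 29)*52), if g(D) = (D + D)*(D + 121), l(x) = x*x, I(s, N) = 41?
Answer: -98061/4457 ≈ -22.002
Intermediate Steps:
l(x) = x²
g(D) = 2*D*(121 + D) (g(D) = (2*D)*(121 + D) = 2*D*(121 + D))
(I(-53, -26) + g(l(-13)))/(-3469 + ((-43 - 1*(-53)) - 29)*52) = (41 + 2*(-13)²*(121 + (-13)²))/(-3469 + ((-43 - 1*(-53)) - 29)*52) = (41 + 2*169*(121 + 169))/(-3469 + ((-43 + 53) - 29)*52) = (41 + 2*169*290)/(-3469 + (10 - 29)*52) = (41 + 98020)/(-3469 - 19*52) = 98061/(-3469 - 988) = 98061/(-4457) = 98061*(-1/4457) = -98061/4457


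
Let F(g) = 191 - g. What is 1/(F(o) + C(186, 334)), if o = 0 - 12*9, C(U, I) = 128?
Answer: 1/427 ≈ 0.0023419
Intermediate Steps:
o = -108 (o = 0 - 108 = -108)
1/(F(o) + C(186, 334)) = 1/((191 - 1*(-108)) + 128) = 1/((191 + 108) + 128) = 1/(299 + 128) = 1/427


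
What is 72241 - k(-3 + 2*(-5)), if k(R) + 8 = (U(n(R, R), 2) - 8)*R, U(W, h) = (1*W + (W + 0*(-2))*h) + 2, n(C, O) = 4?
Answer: 72327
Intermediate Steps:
U(W, h) = 2 + W + W*h (U(W, h) = (W + (W + 0)*h) + 2 = (W + W*h) + 2 = 2 + W + W*h)
k(R) = -8 + 6*R (k(R) = -8 + ((2 + 4 + 4*2) - 8)*R = -8 + ((2 + 4 + 8) - 8)*R = -8 + (14 - 8)*R = -8 + 6*R)
72241 - k(-3 + 2*(-5)) = 72241 - (-8 + 6*(-3 + 2*(-5))) = 72241 - (-8 + 6*(-3 - 10)) = 72241 - (-8 + 6*(-13)) = 72241 - (-8 - 78) = 72241 - 1*(-86) = 72241 + 86 = 72327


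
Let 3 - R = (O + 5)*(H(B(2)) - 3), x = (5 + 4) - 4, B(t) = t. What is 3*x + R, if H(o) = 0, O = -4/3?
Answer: 29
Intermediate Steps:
O = -4/3 (O = -4*⅓ = -4/3 ≈ -1.3333)
x = 5 (x = 9 - 4 = 5)
R = 14 (R = 3 - (-4/3 + 5)*(0 - 3) = 3 - 11*(-3)/3 = 3 - 1*(-11) = 3 + 11 = 14)
3*x + R = 3*5 + 14 = 15 + 14 = 29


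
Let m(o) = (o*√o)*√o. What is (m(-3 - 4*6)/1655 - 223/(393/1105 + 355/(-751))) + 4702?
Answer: 1062204013723/160753460 ≈ 6607.7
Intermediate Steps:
m(o) = o² (m(o) = o^(3/2)*√o = o²)
(m(-3 - 4*6)/1655 - 223/(393/1105 + 355/(-751))) + 4702 = ((-3 - 4*6)²/1655 - 223/(393/1105 + 355/(-751))) + 4702 = ((-3 - 24)²*(1/1655) - 223/(393*(1/1105) + 355*(-1/751))) + 4702 = ((-27)²*(1/1655) - 223/(393/1105 - 355/751)) + 4702 = (729*(1/1655) - 223/(-97132/829855)) + 4702 = (729/1655 - 223*(-829855/97132)) + 4702 = (729/1655 + 185057665/97132) + 4702 = 306341244803/160753460 + 4702 = 1062204013723/160753460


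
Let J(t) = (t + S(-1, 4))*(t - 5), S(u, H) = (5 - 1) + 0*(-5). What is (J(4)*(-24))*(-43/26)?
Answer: -4128/13 ≈ -317.54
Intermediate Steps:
S(u, H) = 4 (S(u, H) = 4 + 0 = 4)
J(t) = (-5 + t)*(4 + t) (J(t) = (t + 4)*(t - 5) = (4 + t)*(-5 + t) = (-5 + t)*(4 + t))
(J(4)*(-24))*(-43/26) = ((-20 + 4² - 1*4)*(-24))*(-43/26) = ((-20 + 16 - 4)*(-24))*(-43*1/26) = -8*(-24)*(-43/26) = 192*(-43/26) = -4128/13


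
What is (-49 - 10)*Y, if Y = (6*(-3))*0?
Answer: 0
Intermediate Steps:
Y = 0 (Y = -18*0 = 0)
(-49 - 10)*Y = (-49 - 10)*0 = -59*0 = 0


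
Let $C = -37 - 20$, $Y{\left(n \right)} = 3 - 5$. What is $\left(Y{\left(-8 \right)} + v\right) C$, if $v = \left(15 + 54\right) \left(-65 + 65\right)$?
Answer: $114$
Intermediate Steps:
$Y{\left(n \right)} = -2$ ($Y{\left(n \right)} = 3 - 5 = -2$)
$C = -57$
$v = 0$ ($v = 69 \cdot 0 = 0$)
$\left(Y{\left(-8 \right)} + v\right) C = \left(-2 + 0\right) \left(-57\right) = \left(-2\right) \left(-57\right) = 114$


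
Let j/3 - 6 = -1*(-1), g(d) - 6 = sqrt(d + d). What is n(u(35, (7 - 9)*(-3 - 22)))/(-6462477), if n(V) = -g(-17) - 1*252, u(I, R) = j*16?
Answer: 86/2154159 + I*sqrt(34)/6462477 ≈ 3.9923e-5 + 9.0228e-7*I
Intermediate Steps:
g(d) = 6 + sqrt(2)*sqrt(d) (g(d) = 6 + sqrt(d + d) = 6 + sqrt(2*d) = 6 + sqrt(2)*sqrt(d))
j = 21 (j = 18 + 3*(-1*(-1)) = 18 + 3*1 = 18 + 3 = 21)
u(I, R) = 336 (u(I, R) = 21*16 = 336)
n(V) = -258 - I*sqrt(34) (n(V) = -(6 + sqrt(2)*sqrt(-17)) - 1*252 = -(6 + sqrt(2)*(I*sqrt(17))) - 252 = -(6 + I*sqrt(34)) - 252 = (-6 - I*sqrt(34)) - 252 = -258 - I*sqrt(34))
n(u(35, (7 - 9)*(-3 - 22)))/(-6462477) = (-258 - I*sqrt(34))/(-6462477) = (-258 - I*sqrt(34))*(-1/6462477) = 86/2154159 + I*sqrt(34)/6462477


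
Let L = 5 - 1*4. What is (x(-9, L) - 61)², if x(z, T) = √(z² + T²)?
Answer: (61 - √82)² ≈ 2698.2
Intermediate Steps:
L = 1 (L = 5 - 4 = 1)
x(z, T) = √(T² + z²)
(x(-9, L) - 61)² = (√(1² + (-9)²) - 61)² = (√(1 + 81) - 61)² = (√82 - 61)² = (-61 + √82)²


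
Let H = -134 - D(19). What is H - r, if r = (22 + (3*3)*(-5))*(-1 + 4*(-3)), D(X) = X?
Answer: -452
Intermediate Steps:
H = -153 (H = -134 - 1*19 = -134 - 19 = -153)
r = 299 (r = (22 + 9*(-5))*(-1 - 12) = (22 - 45)*(-13) = -23*(-13) = 299)
H - r = -153 - 1*299 = -153 - 299 = -452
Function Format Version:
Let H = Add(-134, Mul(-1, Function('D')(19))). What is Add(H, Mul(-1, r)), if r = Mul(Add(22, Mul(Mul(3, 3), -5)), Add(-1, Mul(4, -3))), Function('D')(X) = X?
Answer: -452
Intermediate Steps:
H = -153 (H = Add(-134, Mul(-1, 19)) = Add(-134, -19) = -153)
r = 299 (r = Mul(Add(22, Mul(9, -5)), Add(-1, -12)) = Mul(Add(22, -45), -13) = Mul(-23, -13) = 299)
Add(H, Mul(-1, r)) = Add(-153, Mul(-1, 299)) = Add(-153, -299) = -452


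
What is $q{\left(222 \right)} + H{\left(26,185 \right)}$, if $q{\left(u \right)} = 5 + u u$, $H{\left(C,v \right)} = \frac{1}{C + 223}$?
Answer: $\frac{12272962}{249} \approx 49289.0$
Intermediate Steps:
$H{\left(C,v \right)} = \frac{1}{223 + C}$
$q{\left(u \right)} = 5 + u^{2}$
$q{\left(222 \right)} + H{\left(26,185 \right)} = \left(5 + 222^{2}\right) + \frac{1}{223 + 26} = \left(5 + 49284\right) + \frac{1}{249} = 49289 + \frac{1}{249} = \frac{12272962}{249}$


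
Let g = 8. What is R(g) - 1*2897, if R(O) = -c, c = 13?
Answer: -2910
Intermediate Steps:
R(O) = -13 (R(O) = -1*13 = -13)
R(g) - 1*2897 = -13 - 1*2897 = -13 - 2897 = -2910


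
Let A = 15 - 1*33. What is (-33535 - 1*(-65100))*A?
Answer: -568170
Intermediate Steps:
A = -18 (A = 15 - 33 = -18)
(-33535 - 1*(-65100))*A = (-33535 - 1*(-65100))*(-18) = (-33535 + 65100)*(-18) = 31565*(-18) = -568170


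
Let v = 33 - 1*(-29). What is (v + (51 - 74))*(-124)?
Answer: -4836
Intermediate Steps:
v = 62 (v = 33 + 29 = 62)
(v + (51 - 74))*(-124) = (62 + (51 - 74))*(-124) = (62 - 23)*(-124) = 39*(-124) = -4836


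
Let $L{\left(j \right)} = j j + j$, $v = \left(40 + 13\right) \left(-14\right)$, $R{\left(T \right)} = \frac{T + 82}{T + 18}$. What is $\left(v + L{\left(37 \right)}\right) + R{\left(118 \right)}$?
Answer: $\frac{11313}{17} \approx 665.47$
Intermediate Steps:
$R{\left(T \right)} = \frac{82 + T}{18 + T}$
$v = -742$ ($v = 53 \left(-14\right) = -742$)
$L{\left(j \right)} = j + j^{2}$ ($L{\left(j \right)} = j^{2} + j = j + j^{2}$)
$\left(v + L{\left(37 \right)}\right) + R{\left(118 \right)} = \left(-742 + 37 \left(1 + 37\right)\right) + \frac{82 + 118}{18 + 118} = \left(-742 + 37 \cdot 38\right) + \frac{1}{136} \cdot 200 = \left(-742 + 1406\right) + \frac{1}{136} \cdot 200 = 664 + \frac{25}{17} = \frac{11313}{17}$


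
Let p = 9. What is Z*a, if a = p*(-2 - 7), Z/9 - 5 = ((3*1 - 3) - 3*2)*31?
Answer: 131949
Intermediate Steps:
Z = -1629 (Z = 45 + 9*(((3*1 - 3) - 3*2)*31) = 45 + 9*(((3 - 3) - 6)*31) = 45 + 9*((0 - 6)*31) = 45 + 9*(-6*31) = 45 + 9*(-186) = 45 - 1674 = -1629)
a = -81 (a = 9*(-2 - 7) = 9*(-9) = -81)
Z*a = -1629*(-81) = 131949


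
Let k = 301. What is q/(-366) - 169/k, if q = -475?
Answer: 81121/110166 ≈ 0.73635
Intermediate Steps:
q/(-366) - 169/k = -475/(-366) - 169/301 = -475*(-1/366) - 169*1/301 = 475/366 - 169/301 = 81121/110166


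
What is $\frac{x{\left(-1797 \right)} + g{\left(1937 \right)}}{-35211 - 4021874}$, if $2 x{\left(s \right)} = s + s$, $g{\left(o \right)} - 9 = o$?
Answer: $- \frac{149}{4057085} \approx -3.6726 \cdot 10^{-5}$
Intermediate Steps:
$g{\left(o \right)} = 9 + o$
$x{\left(s \right)} = s$ ($x{\left(s \right)} = \frac{s + s}{2} = \frac{2 s}{2} = s$)
$\frac{x{\left(-1797 \right)} + g{\left(1937 \right)}}{-35211 - 4021874} = \frac{-1797 + \left(9 + 1937\right)}{-35211 - 4021874} = \frac{-1797 + 1946}{-4057085} = 149 \left(- \frac{1}{4057085}\right) = - \frac{149}{4057085}$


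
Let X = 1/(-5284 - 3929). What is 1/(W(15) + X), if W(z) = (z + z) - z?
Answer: 9213/138194 ≈ 0.066667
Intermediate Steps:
W(z) = z (W(z) = 2*z - z = z)
X = -1/9213 (X = 1/(-9213) = -1/9213 ≈ -0.00010854)
1/(W(15) + X) = 1/(15 - 1/9213) = 1/(138194/9213) = 9213/138194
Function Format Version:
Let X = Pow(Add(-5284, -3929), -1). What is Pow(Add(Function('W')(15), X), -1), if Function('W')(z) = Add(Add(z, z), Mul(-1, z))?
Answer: Rational(9213, 138194) ≈ 0.066667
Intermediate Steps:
Function('W')(z) = z (Function('W')(z) = Add(Mul(2, z), Mul(-1, z)) = z)
X = Rational(-1, 9213) (X = Pow(-9213, -1) = Rational(-1, 9213) ≈ -0.00010854)
Pow(Add(Function('W')(15), X), -1) = Pow(Add(15, Rational(-1, 9213)), -1) = Pow(Rational(138194, 9213), -1) = Rational(9213, 138194)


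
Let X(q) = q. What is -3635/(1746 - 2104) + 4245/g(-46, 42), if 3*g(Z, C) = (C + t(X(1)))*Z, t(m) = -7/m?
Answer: 64661/28819 ≈ 2.2437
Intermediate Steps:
g(Z, C) = Z*(-7 + C)/3 (g(Z, C) = ((C - 7/1)*Z)/3 = ((C - 7*1)*Z)/3 = ((C - 7)*Z)/3 = ((-7 + C)*Z)/3 = (Z*(-7 + C))/3 = Z*(-7 + C)/3)
-3635/(1746 - 2104) + 4245/g(-46, 42) = -3635/(1746 - 2104) + 4245/(((⅓)*(-46)*(-7 + 42))) = -3635/(-358) + 4245/(((⅓)*(-46)*35)) = -3635*(-1/358) + 4245/(-1610/3) = 3635/358 + 4245*(-3/1610) = 3635/358 - 2547/322 = 64661/28819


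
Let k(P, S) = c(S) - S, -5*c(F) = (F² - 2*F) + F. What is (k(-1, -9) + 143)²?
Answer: 17956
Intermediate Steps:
c(F) = -F²/5 + F/5 (c(F) = -((F² - 2*F) + F)/5 = -(F² - F)/5 = -F²/5 + F/5)
k(P, S) = -S + S*(1 - S)/5 (k(P, S) = S*(1 - S)/5 - S = -S + S*(1 - S)/5)
(k(-1, -9) + 143)² = ((⅕)*(-9)*(-4 - 1*(-9)) + 143)² = ((⅕)*(-9)*(-4 + 9) + 143)² = ((⅕)*(-9)*5 + 143)² = (-9 + 143)² = 134² = 17956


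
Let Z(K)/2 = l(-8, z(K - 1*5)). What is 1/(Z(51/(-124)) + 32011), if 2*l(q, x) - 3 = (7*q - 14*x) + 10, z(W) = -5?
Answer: 1/32038 ≈ 3.1213e-5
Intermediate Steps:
l(q, x) = 13/2 - 7*x + 7*q/2 (l(q, x) = 3/2 + ((7*q - 14*x) + 10)/2 = 3/2 + ((-14*x + 7*q) + 10)/2 = 3/2 + (10 - 14*x + 7*q)/2 = 3/2 + (5 - 7*x + 7*q/2) = 13/2 - 7*x + 7*q/2)
Z(K) = 27 (Z(K) = 2*(13/2 - 7*(-5) + (7/2)*(-8)) = 2*(13/2 + 35 - 28) = 2*(27/2) = 27)
1/(Z(51/(-124)) + 32011) = 1/(27 + 32011) = 1/32038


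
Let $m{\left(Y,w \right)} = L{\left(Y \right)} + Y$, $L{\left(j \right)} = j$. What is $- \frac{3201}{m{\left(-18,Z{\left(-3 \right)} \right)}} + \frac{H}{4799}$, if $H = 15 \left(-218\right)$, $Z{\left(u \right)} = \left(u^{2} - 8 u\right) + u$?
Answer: $\frac{5081293}{57588} \approx 88.235$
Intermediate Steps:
$Z{\left(u \right)} = u^{2} - 7 u$
$m{\left(Y,w \right)} = 2 Y$ ($m{\left(Y,w \right)} = Y + Y = 2 Y$)
$H = -3270$
$- \frac{3201}{m{\left(-18,Z{\left(-3 \right)} \right)}} + \frac{H}{4799} = - \frac{3201}{2 \left(-18\right)} - \frac{3270}{4799} = - \frac{3201}{-36} - \frac{3270}{4799} = \left(-3201\right) \left(- \frac{1}{36}\right) - \frac{3270}{4799} = \frac{1067}{12} - \frac{3270}{4799} = \frac{5081293}{57588}$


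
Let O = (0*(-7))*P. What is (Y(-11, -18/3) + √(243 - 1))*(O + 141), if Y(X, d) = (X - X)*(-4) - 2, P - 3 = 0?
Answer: -282 + 1551*√2 ≈ 1911.4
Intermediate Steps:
P = 3 (P = 3 + 0 = 3)
Y(X, d) = -2 (Y(X, d) = 0*(-4) - 2 = 0 - 2 = -2)
O = 0 (O = (0*(-7))*3 = 0*3 = 0)
(Y(-11, -18/3) + √(243 - 1))*(O + 141) = (-2 + √(243 - 1))*(0 + 141) = (-2 + √242)*141 = (-2 + 11*√2)*141 = -282 + 1551*√2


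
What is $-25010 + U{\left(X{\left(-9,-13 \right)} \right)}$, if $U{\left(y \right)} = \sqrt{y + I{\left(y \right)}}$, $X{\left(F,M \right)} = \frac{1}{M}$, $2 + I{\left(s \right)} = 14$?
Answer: $-25010 + \frac{\sqrt{2015}}{13} \approx -25007.0$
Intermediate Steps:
$I{\left(s \right)} = 12$ ($I{\left(s \right)} = -2 + 14 = 12$)
$U{\left(y \right)} = \sqrt{12 + y}$ ($U{\left(y \right)} = \sqrt{y + 12} = \sqrt{12 + y}$)
$-25010 + U{\left(X{\left(-9,-13 \right)} \right)} = -25010 + \sqrt{12 + \frac{1}{-13}} = -25010 + \sqrt{12 - \frac{1}{13}} = -25010 + \sqrt{\frac{155}{13}} = -25010 + \frac{\sqrt{2015}}{13}$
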